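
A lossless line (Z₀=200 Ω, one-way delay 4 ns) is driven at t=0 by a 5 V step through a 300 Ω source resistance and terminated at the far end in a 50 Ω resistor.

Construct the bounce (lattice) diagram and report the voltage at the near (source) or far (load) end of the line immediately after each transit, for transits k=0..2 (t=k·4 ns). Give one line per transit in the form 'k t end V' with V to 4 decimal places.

Γ_L=-0.600000, Γ_S=0.200000; launch V₁=5·200/500=2.000000
k=0 src: V=2.0000
k=1 load: inc=2.000000, refl=2.000000·-0.600000=-1.2000; V=0.000000+2.000000+-1.200000=0.8000
k=2 src: inc=-1.200000, refl=-1.200000·0.200000=-0.2400; V=2.000000+-1.200000+-0.240000=0.5600

0 0 source 2.0000
1 4 load 0.8000
2 8 source 0.5600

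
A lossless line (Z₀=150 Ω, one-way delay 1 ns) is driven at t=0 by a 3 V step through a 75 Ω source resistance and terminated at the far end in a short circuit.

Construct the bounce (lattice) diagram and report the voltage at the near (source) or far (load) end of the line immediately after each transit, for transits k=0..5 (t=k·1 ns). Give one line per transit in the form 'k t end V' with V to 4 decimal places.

0 0 source 2.0000
1 1 load 0.0000
2 2 source 0.6667
3 3 load 0.0000
4 4 source 0.2222
5 5 load 0.0000

Γ_L=-1.000000, Γ_S=-0.333333; launch V₁=3·150/225=2.000000
k=0 src: V=2.0000
k=1 load: inc=2.000000, refl=2.000000·-1.000000=-2.0000; V=0.000000+2.000000+-2.000000=0.0000
k=2 src: inc=-2.000000, refl=-2.000000·-0.333333=0.6667; V=2.000000+-2.000000+0.666667=0.6667
k=3 load: inc=0.666667, refl=0.666667·-1.000000=-0.6667; V=0.000000+0.666667+-0.666667=0.0000
k=4 src: inc=-0.666667, refl=-0.666667·-0.333333=0.2222; V=0.666667+-0.666667+0.222222=0.2222
k=5 load: inc=0.222222, refl=0.222222·-1.000000=-0.2222; V=0.000000+0.222222+-0.222222=0.0000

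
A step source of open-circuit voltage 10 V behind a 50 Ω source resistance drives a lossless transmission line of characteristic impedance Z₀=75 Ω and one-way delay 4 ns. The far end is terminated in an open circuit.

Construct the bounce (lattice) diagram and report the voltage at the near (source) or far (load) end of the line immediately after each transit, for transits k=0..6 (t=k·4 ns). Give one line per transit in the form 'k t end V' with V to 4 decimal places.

0 0 source 6.0000
1 4 load 12.0000
2 8 source 10.8000
3 12 load 9.6000
4 16 source 9.8400
5 20 load 10.0800
6 24 source 10.0320

Γ_L=1.000000, Γ_S=-0.200000; launch V₁=10·75/125=6.000000
k=0 src: V=6.0000
k=1 load: inc=6.000000, refl=6.000000·1.000000=6.0000; V=0.000000+6.000000+6.000000=12.0000
k=2 src: inc=6.000000, refl=6.000000·-0.200000=-1.2000; V=6.000000+6.000000+-1.200000=10.8000
k=3 load: inc=-1.200000, refl=-1.200000·1.000000=-1.2000; V=12.000000+-1.200000+-1.200000=9.6000
k=4 src: inc=-1.200000, refl=-1.200000·-0.200000=0.2400; V=10.800000+-1.200000+0.240000=9.8400
k=5 load: inc=0.240000, refl=0.240000·1.000000=0.2400; V=9.600000+0.240000+0.240000=10.0800
k=6 src: inc=0.240000, refl=0.240000·-0.200000=-0.0480; V=9.840000+0.240000+-0.048000=10.0320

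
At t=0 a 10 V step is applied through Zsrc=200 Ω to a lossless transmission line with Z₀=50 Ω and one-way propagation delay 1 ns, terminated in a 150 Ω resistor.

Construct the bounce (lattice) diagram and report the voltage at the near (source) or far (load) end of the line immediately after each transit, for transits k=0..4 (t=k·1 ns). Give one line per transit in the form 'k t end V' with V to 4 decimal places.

0 0 source 2.0000
1 1 load 3.0000
2 2 source 3.6000
3 3 load 3.9000
4 4 source 4.0800

Γ_L=0.500000, Γ_S=0.600000; launch V₁=10·50/250=2.000000
k=0 src: V=2.0000
k=1 load: inc=2.000000, refl=2.000000·0.500000=1.0000; V=0.000000+2.000000+1.000000=3.0000
k=2 src: inc=1.000000, refl=1.000000·0.600000=0.6000; V=2.000000+1.000000+0.600000=3.6000
k=3 load: inc=0.600000, refl=0.600000·0.500000=0.3000; V=3.000000+0.600000+0.300000=3.9000
k=4 src: inc=0.300000, refl=0.300000·0.600000=0.1800; V=3.600000+0.300000+0.180000=4.0800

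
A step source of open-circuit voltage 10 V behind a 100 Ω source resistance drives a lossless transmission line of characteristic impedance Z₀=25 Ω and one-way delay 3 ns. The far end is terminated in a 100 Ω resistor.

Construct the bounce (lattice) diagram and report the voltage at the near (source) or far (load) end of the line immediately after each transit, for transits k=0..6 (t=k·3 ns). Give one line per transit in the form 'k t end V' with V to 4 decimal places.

Γ_L=0.600000, Γ_S=0.600000; launch V₁=10·25/125=2.000000
k=0 src: V=2.0000
k=1 load: inc=2.000000, refl=2.000000·0.600000=1.2000; V=0.000000+2.000000+1.200000=3.2000
k=2 src: inc=1.200000, refl=1.200000·0.600000=0.7200; V=2.000000+1.200000+0.720000=3.9200
k=3 load: inc=0.720000, refl=0.720000·0.600000=0.4320; V=3.200000+0.720000+0.432000=4.3520
k=4 src: inc=0.432000, refl=0.432000·0.600000=0.2592; V=3.920000+0.432000+0.259200=4.6112
k=5 load: inc=0.259200, refl=0.259200·0.600000=0.1555; V=4.352000+0.259200+0.155520=4.7667
k=6 src: inc=0.155520, refl=0.155520·0.600000=0.0933; V=4.611200+0.155520+0.093312=4.8600

0 0 source 2.0000
1 3 load 3.2000
2 6 source 3.9200
3 9 load 4.3520
4 12 source 4.6112
5 15 load 4.7667
6 18 source 4.8600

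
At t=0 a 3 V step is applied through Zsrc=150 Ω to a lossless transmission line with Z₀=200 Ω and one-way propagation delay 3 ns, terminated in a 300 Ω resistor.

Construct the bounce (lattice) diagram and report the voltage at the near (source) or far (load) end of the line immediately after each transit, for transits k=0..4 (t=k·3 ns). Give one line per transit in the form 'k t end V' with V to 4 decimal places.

Γ_L=0.200000, Γ_S=-0.142857; launch V₁=3·200/350=1.714286
k=0 src: V=1.7143
k=1 load: inc=1.714286, refl=1.714286·0.200000=0.3429; V=0.000000+1.714286+0.342857=2.0571
k=2 src: inc=0.342857, refl=0.342857·-0.142857=-0.0490; V=1.714286+0.342857+-0.048980=2.0082
k=3 load: inc=-0.048980, refl=-0.048980·0.200000=-0.0098; V=2.057143+-0.048980+-0.009796=1.9984
k=4 src: inc=-0.009796, refl=-0.009796·-0.142857=0.0014; V=2.008163+-0.009796+0.001399=1.9998

0 0 source 1.7143
1 3 load 2.0571
2 6 source 2.0082
3 9 load 1.9984
4 12 source 1.9998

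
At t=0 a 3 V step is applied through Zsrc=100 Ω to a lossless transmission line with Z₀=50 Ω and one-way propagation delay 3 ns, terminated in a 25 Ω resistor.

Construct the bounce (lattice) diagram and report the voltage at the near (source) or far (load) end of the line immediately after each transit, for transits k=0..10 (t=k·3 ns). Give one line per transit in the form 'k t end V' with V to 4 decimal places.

Γ_L=-0.333333, Γ_S=0.333333; launch V₁=3·50/150=1.000000
k=0 src: V=1.0000
k=1 load: inc=1.000000, refl=1.000000·-0.333333=-0.3333; V=0.000000+1.000000+-0.333333=0.6667
k=2 src: inc=-0.333333, refl=-0.333333·0.333333=-0.1111; V=1.000000+-0.333333+-0.111111=0.5556
k=3 load: inc=-0.111111, refl=-0.111111·-0.333333=0.0370; V=0.666667+-0.111111+0.037037=0.5926
k=4 src: inc=0.037037, refl=0.037037·0.333333=0.0123; V=0.555556+0.037037+0.012346=0.6049
k=5 load: inc=0.012346, refl=0.012346·-0.333333=-0.0041; V=0.592593+0.012346+-0.004115=0.6008
k=6 src: inc=-0.004115, refl=-0.004115·0.333333=-0.0014; V=0.604938+-0.004115+-0.001372=0.5995
k=7 load: inc=-0.001372, refl=-0.001372·-0.333333=0.0005; V=0.600823+-0.001372+0.000457=0.5999
k=8 src: inc=0.000457, refl=0.000457·0.333333=0.0002; V=0.599451+0.000457+0.000152=0.6001
k=9 load: inc=0.000152, refl=0.000152·-0.333333=-0.0001; V=0.599909+0.000152+-0.000051=0.6000
k=10 src: inc=-0.000051, refl=-0.000051·0.333333=-0.0000; V=0.600061+-0.000051+-0.000017=0.6000

0 0 source 1.0000
1 3 load 0.6667
2 6 source 0.5556
3 9 load 0.5926
4 12 source 0.6049
5 15 load 0.6008
6 18 source 0.5995
7 21 load 0.5999
8 24 source 0.6001
9 27 load 0.6000
10 30 source 0.6000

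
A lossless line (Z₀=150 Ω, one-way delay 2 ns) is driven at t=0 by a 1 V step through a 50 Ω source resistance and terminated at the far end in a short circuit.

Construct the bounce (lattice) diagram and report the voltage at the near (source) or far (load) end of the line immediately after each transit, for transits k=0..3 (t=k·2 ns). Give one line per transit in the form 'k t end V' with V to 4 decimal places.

0 0 source 0.7500
1 2 load 0.0000
2 4 source 0.3750
3 6 load 0.0000

Γ_L=-1.000000, Γ_S=-0.500000; launch V₁=1·150/200=0.750000
k=0 src: V=0.7500
k=1 load: inc=0.750000, refl=0.750000·-1.000000=-0.7500; V=0.000000+0.750000+-0.750000=0.0000
k=2 src: inc=-0.750000, refl=-0.750000·-0.500000=0.3750; V=0.750000+-0.750000+0.375000=0.3750
k=3 load: inc=0.375000, refl=0.375000·-1.000000=-0.3750; V=0.000000+0.375000+-0.375000=0.0000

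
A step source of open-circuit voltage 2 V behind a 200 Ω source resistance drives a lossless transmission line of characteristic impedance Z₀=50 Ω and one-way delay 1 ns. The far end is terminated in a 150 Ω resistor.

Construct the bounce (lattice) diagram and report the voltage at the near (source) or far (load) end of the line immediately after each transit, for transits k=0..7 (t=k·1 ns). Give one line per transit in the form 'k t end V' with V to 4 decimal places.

Γ_L=0.500000, Γ_S=0.600000; launch V₁=2·50/250=0.400000
k=0 src: V=0.4000
k=1 load: inc=0.400000, refl=0.400000·0.500000=0.2000; V=0.000000+0.400000+0.200000=0.6000
k=2 src: inc=0.200000, refl=0.200000·0.600000=0.1200; V=0.400000+0.200000+0.120000=0.7200
k=3 load: inc=0.120000, refl=0.120000·0.500000=0.0600; V=0.600000+0.120000+0.060000=0.7800
k=4 src: inc=0.060000, refl=0.060000·0.600000=0.0360; V=0.720000+0.060000+0.036000=0.8160
k=5 load: inc=0.036000, refl=0.036000·0.500000=0.0180; V=0.780000+0.036000+0.018000=0.8340
k=6 src: inc=0.018000, refl=0.018000·0.600000=0.0108; V=0.816000+0.018000+0.010800=0.8448
k=7 load: inc=0.010800, refl=0.010800·0.500000=0.0054; V=0.834000+0.010800+0.005400=0.8502

0 0 source 0.4000
1 1 load 0.6000
2 2 source 0.7200
3 3 load 0.7800
4 4 source 0.8160
5 5 load 0.8340
6 6 source 0.8448
7 7 load 0.8502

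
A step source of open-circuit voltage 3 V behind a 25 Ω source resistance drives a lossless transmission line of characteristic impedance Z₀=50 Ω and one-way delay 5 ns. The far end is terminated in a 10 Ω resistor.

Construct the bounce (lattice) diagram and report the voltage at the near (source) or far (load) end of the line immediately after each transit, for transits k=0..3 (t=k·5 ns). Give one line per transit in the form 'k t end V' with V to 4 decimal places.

0 0 source 2.0000
1 5 load 0.6667
2 10 source 1.1111
3 15 load 0.8148

Γ_L=-0.666667, Γ_S=-0.333333; launch V₁=3·50/75=2.000000
k=0 src: V=2.0000
k=1 load: inc=2.000000, refl=2.000000·-0.666667=-1.3333; V=0.000000+2.000000+-1.333333=0.6667
k=2 src: inc=-1.333333, refl=-1.333333·-0.333333=0.4444; V=2.000000+-1.333333+0.444444=1.1111
k=3 load: inc=0.444444, refl=0.444444·-0.666667=-0.2963; V=0.666667+0.444444+-0.296296=0.8148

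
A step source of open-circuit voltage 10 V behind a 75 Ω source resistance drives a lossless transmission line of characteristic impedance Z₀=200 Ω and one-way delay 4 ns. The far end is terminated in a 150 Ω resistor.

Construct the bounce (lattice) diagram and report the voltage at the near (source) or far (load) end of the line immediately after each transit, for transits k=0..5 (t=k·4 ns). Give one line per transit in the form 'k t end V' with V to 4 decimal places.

0 0 source 7.2727
1 4 load 6.2338
2 8 source 6.7060
3 12 load 6.6386
4 16 source 6.6692
5 20 load 6.6648

Γ_L=-0.142857, Γ_S=-0.454545; launch V₁=10·200/275=7.272727
k=0 src: V=7.2727
k=1 load: inc=7.272727, refl=7.272727·-0.142857=-1.0390; V=0.000000+7.272727+-1.038961=6.2338
k=2 src: inc=-1.038961, refl=-1.038961·-0.454545=0.4723; V=7.272727+-1.038961+0.472255=6.7060
k=3 load: inc=0.472255, refl=0.472255·-0.142857=-0.0675; V=6.233766+0.472255+-0.067465=6.6386
k=4 src: inc=-0.067465, refl=-0.067465·-0.454545=0.0307; V=6.706021+-0.067465+0.030666=6.6692
k=5 load: inc=0.030666, refl=0.030666·-0.142857=-0.0044; V=6.638556+0.030666+-0.004381=6.6648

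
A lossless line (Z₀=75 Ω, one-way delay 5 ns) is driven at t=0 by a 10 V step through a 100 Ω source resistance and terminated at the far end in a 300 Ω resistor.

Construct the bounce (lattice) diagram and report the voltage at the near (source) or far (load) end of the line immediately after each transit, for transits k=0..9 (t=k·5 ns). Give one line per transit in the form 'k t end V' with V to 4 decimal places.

0 0 source 4.2857
1 5 load 6.8571
2 10 source 7.2245
3 15 load 7.4449
4 20 source 7.4764
5 25 load 7.4953
6 30 source 7.4980
7 35 load 7.4996
8 40 source 7.4998
9 45 load 7.5000

Γ_L=0.600000, Γ_S=0.142857; launch V₁=10·75/175=4.285714
k=0 src: V=4.2857
k=1 load: inc=4.285714, refl=4.285714·0.600000=2.5714; V=0.000000+4.285714+2.571429=6.8571
k=2 src: inc=2.571429, refl=2.571429·0.142857=0.3673; V=4.285714+2.571429+0.367347=7.2245
k=3 load: inc=0.367347, refl=0.367347·0.600000=0.2204; V=6.857143+0.367347+0.220408=7.4449
k=4 src: inc=0.220408, refl=0.220408·0.142857=0.0315; V=7.224490+0.220408+0.031487=7.4764
k=5 load: inc=0.031487, refl=0.031487·0.600000=0.0189; V=7.444898+0.031487+0.018892=7.4953
k=6 src: inc=0.018892, refl=0.018892·0.142857=0.0027; V=7.476385+0.018892+0.002699=7.4980
k=7 load: inc=0.002699, refl=0.002699·0.600000=0.0016; V=7.495277+0.002699+0.001619=7.4996
k=8 src: inc=0.001619, refl=0.001619·0.142857=0.0002; V=7.497976+0.001619+0.000231=7.4998
k=9 load: inc=0.000231, refl=0.000231·0.600000=0.0001; V=7.499595+0.000231+0.000139=7.5000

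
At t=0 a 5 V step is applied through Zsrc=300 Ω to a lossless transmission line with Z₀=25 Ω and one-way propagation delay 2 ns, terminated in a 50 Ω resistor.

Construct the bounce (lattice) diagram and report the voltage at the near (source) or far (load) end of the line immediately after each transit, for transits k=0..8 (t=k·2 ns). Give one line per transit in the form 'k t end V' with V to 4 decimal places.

Γ_L=0.333333, Γ_S=0.846154; launch V₁=5·25/325=0.384615
k=0 src: V=0.3846
k=1 load: inc=0.384615, refl=0.384615·0.333333=0.1282; V=0.000000+0.384615+0.128205=0.5128
k=2 src: inc=0.128205, refl=0.128205·0.846154=0.1085; V=0.384615+0.128205+0.108481=0.6213
k=3 load: inc=0.108481, refl=0.108481·0.333333=0.0362; V=0.512821+0.108481+0.036160=0.6575
k=4 src: inc=0.036160, refl=0.036160·0.846154=0.0306; V=0.621302+0.036160+0.030597=0.6881
k=5 load: inc=0.030597, refl=0.030597·0.333333=0.0102; V=0.657462+0.030597+0.010199=0.6983
k=6 src: inc=0.010199, refl=0.010199·0.846154=0.0086; V=0.688059+0.010199+0.008630=0.7069
k=7 load: inc=0.008630, refl=0.008630·0.333333=0.0029; V=0.698259+0.008630+0.002877=0.7098
k=8 src: inc=0.002877, refl=0.002877·0.846154=0.0024; V=0.706889+0.002877+0.002434=0.7122

0 0 source 0.3846
1 2 load 0.5128
2 4 source 0.6213
3 6 load 0.6575
4 8 source 0.6881
5 10 load 0.6983
6 12 source 0.7069
7 14 load 0.7098
8 16 source 0.7122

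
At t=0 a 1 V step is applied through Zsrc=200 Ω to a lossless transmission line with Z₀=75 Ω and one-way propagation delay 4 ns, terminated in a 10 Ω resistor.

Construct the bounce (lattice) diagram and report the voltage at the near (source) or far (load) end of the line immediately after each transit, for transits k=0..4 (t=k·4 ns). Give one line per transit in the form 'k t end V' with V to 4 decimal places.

0 0 source 0.2727
1 4 load 0.0642
2 8 source -0.0306
3 12 load 0.0419
4 16 source 0.0748

Γ_L=-0.764706, Γ_S=0.454545; launch V₁=1·75/275=0.272727
k=0 src: V=0.2727
k=1 load: inc=0.272727, refl=0.272727·-0.764706=-0.2086; V=0.000000+0.272727+-0.208556=0.0642
k=2 src: inc=-0.208556, refl=-0.208556·0.454545=-0.0948; V=0.272727+-0.208556+-0.094798=-0.0306
k=3 load: inc=-0.094798, refl=-0.094798·-0.764706=0.0725; V=0.064171+-0.094798+0.072493=0.0419
k=4 src: inc=0.072493, refl=0.072493·0.454545=0.0330; V=-0.030627+0.072493+0.032951=0.0748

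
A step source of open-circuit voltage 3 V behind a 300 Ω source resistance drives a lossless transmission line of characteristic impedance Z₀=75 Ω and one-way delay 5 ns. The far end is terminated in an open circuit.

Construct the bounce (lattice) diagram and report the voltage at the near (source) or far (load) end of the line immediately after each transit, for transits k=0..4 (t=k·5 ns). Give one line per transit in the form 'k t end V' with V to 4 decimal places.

Γ_L=1.000000, Γ_S=0.600000; launch V₁=3·75/375=0.600000
k=0 src: V=0.6000
k=1 load: inc=0.600000, refl=0.600000·1.000000=0.6000; V=0.000000+0.600000+0.600000=1.2000
k=2 src: inc=0.600000, refl=0.600000·0.600000=0.3600; V=0.600000+0.600000+0.360000=1.5600
k=3 load: inc=0.360000, refl=0.360000·1.000000=0.3600; V=1.200000+0.360000+0.360000=1.9200
k=4 src: inc=0.360000, refl=0.360000·0.600000=0.2160; V=1.560000+0.360000+0.216000=2.1360

0 0 source 0.6000
1 5 load 1.2000
2 10 source 1.5600
3 15 load 1.9200
4 20 source 2.1360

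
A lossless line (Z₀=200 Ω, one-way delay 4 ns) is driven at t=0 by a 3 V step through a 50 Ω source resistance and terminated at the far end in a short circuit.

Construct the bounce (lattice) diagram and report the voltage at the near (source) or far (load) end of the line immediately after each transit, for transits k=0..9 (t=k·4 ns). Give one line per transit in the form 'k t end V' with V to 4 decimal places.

Γ_L=-1.000000, Γ_S=-0.600000; launch V₁=3·200/250=2.400000
k=0 src: V=2.4000
k=1 load: inc=2.400000, refl=2.400000·-1.000000=-2.4000; V=0.000000+2.400000+-2.400000=0.0000
k=2 src: inc=-2.400000, refl=-2.400000·-0.600000=1.4400; V=2.400000+-2.400000+1.440000=1.4400
k=3 load: inc=1.440000, refl=1.440000·-1.000000=-1.4400; V=0.000000+1.440000+-1.440000=0.0000
k=4 src: inc=-1.440000, refl=-1.440000·-0.600000=0.8640; V=1.440000+-1.440000+0.864000=0.8640
k=5 load: inc=0.864000, refl=0.864000·-1.000000=-0.8640; V=0.000000+0.864000+-0.864000=0.0000
k=6 src: inc=-0.864000, refl=-0.864000·-0.600000=0.5184; V=0.864000+-0.864000+0.518400=0.5184
k=7 load: inc=0.518400, refl=0.518400·-1.000000=-0.5184; V=0.000000+0.518400+-0.518400=0.0000
k=8 src: inc=-0.518400, refl=-0.518400·-0.600000=0.3110; V=0.518400+-0.518400+0.311040=0.3110
k=9 load: inc=0.311040, refl=0.311040·-1.000000=-0.3110; V=0.000000+0.311040+-0.311040=0.0000

0 0 source 2.4000
1 4 load 0.0000
2 8 source 1.4400
3 12 load 0.0000
4 16 source 0.8640
5 20 load 0.0000
6 24 source 0.5184
7 28 load 0.0000
8 32 source 0.3110
9 36 load 0.0000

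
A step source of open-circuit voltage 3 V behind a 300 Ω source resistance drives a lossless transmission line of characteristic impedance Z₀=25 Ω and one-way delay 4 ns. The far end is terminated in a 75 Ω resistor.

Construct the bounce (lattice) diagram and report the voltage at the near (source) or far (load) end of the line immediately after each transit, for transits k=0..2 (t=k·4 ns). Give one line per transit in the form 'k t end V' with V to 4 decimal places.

0 0 source 0.2308
1 4 load 0.3462
2 8 source 0.4438

Γ_L=0.500000, Γ_S=0.846154; launch V₁=3·25/325=0.230769
k=0 src: V=0.2308
k=1 load: inc=0.230769, refl=0.230769·0.500000=0.1154; V=0.000000+0.230769+0.115385=0.3462
k=2 src: inc=0.115385, refl=0.115385·0.846154=0.0976; V=0.230769+0.115385+0.097633=0.4438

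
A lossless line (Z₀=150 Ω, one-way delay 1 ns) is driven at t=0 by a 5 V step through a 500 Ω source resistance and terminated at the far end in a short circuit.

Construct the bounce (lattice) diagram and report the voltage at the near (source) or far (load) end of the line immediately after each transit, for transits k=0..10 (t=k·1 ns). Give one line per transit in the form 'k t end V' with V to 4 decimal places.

Γ_L=-1.000000, Γ_S=0.538462; launch V₁=5·150/650=1.153846
k=0 src: V=1.1538
k=1 load: inc=1.153846, refl=1.153846·-1.000000=-1.1538; V=0.000000+1.153846+-1.153846=0.0000
k=2 src: inc=-1.153846, refl=-1.153846·0.538462=-0.6213; V=1.153846+-1.153846+-0.621302=-0.6213
k=3 load: inc=-0.621302, refl=-0.621302·-1.000000=0.6213; V=0.000000+-0.621302+0.621302=0.0000
k=4 src: inc=0.621302, refl=0.621302·0.538462=0.3345; V=-0.621302+0.621302+0.334547=0.3345
k=5 load: inc=0.334547, refl=0.334547·-1.000000=-0.3345; V=0.000000+0.334547+-0.334547=0.0000
k=6 src: inc=-0.334547, refl=-0.334547·0.538462=-0.1801; V=0.334547+-0.334547+-0.180141=-0.1801
k=7 load: inc=-0.180141, refl=-0.180141·-1.000000=0.1801; V=0.000000+-0.180141+0.180141=0.0000
k=8 src: inc=0.180141, refl=0.180141·0.538462=0.0970; V=-0.180141+0.180141+0.096999=0.0970
k=9 load: inc=0.096999, refl=0.096999·-1.000000=-0.0970; V=0.000000+0.096999+-0.096999=0.0000
k=10 src: inc=-0.096999, refl=-0.096999·0.538462=-0.0522; V=0.096999+-0.096999+-0.052230=-0.0522

0 0 source 1.1538
1 1 load 0.0000
2 2 source -0.6213
3 3 load 0.0000
4 4 source 0.3345
5 5 load 0.0000
6 6 source -0.1801
7 7 load 0.0000
8 8 source 0.0970
9 9 load 0.0000
10 10 source -0.0522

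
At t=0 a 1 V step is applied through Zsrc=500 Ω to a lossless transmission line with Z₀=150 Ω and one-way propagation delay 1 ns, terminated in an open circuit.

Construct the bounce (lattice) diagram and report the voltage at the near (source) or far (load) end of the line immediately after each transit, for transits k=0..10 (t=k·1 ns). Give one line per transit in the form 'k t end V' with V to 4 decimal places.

Γ_L=1.000000, Γ_S=0.538462; launch V₁=1·150/650=0.230769
k=0 src: V=0.2308
k=1 load: inc=0.230769, refl=0.230769·1.000000=0.2308; V=0.000000+0.230769+0.230769=0.4615
k=2 src: inc=0.230769, refl=0.230769·0.538462=0.1243; V=0.230769+0.230769+0.124260=0.5858
k=3 load: inc=0.124260, refl=0.124260·1.000000=0.1243; V=0.461538+0.124260+0.124260=0.7101
k=4 src: inc=0.124260, refl=0.124260·0.538462=0.0669; V=0.585799+0.124260+0.066909=0.7770
k=5 load: inc=0.066909, refl=0.066909·1.000000=0.0669; V=0.710059+0.066909+0.066909=0.8439
k=6 src: inc=0.066909, refl=0.066909·0.538462=0.0360; V=0.776969+0.066909+0.036028=0.8799
k=7 load: inc=0.036028, refl=0.036028·1.000000=0.0360; V=0.843878+0.036028+0.036028=0.9159
k=8 src: inc=0.036028, refl=0.036028·0.538462=0.0194; V=0.879906+0.036028+0.019400=0.9353
k=9 load: inc=0.019400, refl=0.019400·1.000000=0.0194; V=0.915934+0.019400+0.019400=0.9547
k=10 src: inc=0.019400, refl=0.019400·0.538462=0.0104; V=0.935334+0.019400+0.010446=0.9652

0 0 source 0.2308
1 1 load 0.4615
2 2 source 0.5858
3 3 load 0.7101
4 4 source 0.7770
5 5 load 0.8439
6 6 source 0.8799
7 7 load 0.9159
8 8 source 0.9353
9 9 load 0.9547
10 10 source 0.9652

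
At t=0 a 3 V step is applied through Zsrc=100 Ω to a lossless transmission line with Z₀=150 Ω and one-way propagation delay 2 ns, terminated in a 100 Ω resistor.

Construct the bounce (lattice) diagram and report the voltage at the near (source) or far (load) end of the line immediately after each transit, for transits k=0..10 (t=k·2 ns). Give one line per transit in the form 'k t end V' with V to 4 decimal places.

0 0 source 1.8000
1 2 load 1.4400
2 4 source 1.5120
3 6 load 1.4976
4 8 source 1.5005
5 10 load 1.4999
6 12 source 1.5000
7 14 load 1.5000
8 16 source 1.5000
9 18 load 1.5000
10 20 source 1.5000

Γ_L=-0.200000, Γ_S=-0.200000; launch V₁=3·150/250=1.800000
k=0 src: V=1.8000
k=1 load: inc=1.800000, refl=1.800000·-0.200000=-0.3600; V=0.000000+1.800000+-0.360000=1.4400
k=2 src: inc=-0.360000, refl=-0.360000·-0.200000=0.0720; V=1.800000+-0.360000+0.072000=1.5120
k=3 load: inc=0.072000, refl=0.072000·-0.200000=-0.0144; V=1.440000+0.072000+-0.014400=1.4976
k=4 src: inc=-0.014400, refl=-0.014400·-0.200000=0.0029; V=1.512000+-0.014400+0.002880=1.5005
k=5 load: inc=0.002880, refl=0.002880·-0.200000=-0.0006; V=1.497600+0.002880+-0.000576=1.4999
k=6 src: inc=-0.000576, refl=-0.000576·-0.200000=0.0001; V=1.500480+-0.000576+0.000115=1.5000
k=7 load: inc=0.000115, refl=0.000115·-0.200000=-0.0000; V=1.499904+0.000115+-0.000023=1.5000
k=8 src: inc=-0.000023, refl=-0.000023·-0.200000=0.0000; V=1.500019+-0.000023+0.000005=1.5000
k=9 load: inc=0.000005, refl=0.000005·-0.200000=-0.0000; V=1.499996+0.000005+-0.000001=1.5000
k=10 src: inc=-0.000001, refl=-0.000001·-0.200000=0.0000; V=1.500001+-0.000001+0.000000=1.5000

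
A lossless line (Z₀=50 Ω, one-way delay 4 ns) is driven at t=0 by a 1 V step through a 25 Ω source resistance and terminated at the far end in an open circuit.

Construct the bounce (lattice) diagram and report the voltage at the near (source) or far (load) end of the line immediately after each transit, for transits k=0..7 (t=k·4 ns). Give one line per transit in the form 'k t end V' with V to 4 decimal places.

0 0 source 0.6667
1 4 load 1.3333
2 8 source 1.1111
3 12 load 0.8889
4 16 source 0.9630
5 20 load 1.0370
6 24 source 1.0123
7 28 load 0.9877

Γ_L=1.000000, Γ_S=-0.333333; launch V₁=1·50/75=0.666667
k=0 src: V=0.6667
k=1 load: inc=0.666667, refl=0.666667·1.000000=0.6667; V=0.000000+0.666667+0.666667=1.3333
k=2 src: inc=0.666667, refl=0.666667·-0.333333=-0.2222; V=0.666667+0.666667+-0.222222=1.1111
k=3 load: inc=-0.222222, refl=-0.222222·1.000000=-0.2222; V=1.333333+-0.222222+-0.222222=0.8889
k=4 src: inc=-0.222222, refl=-0.222222·-0.333333=0.0741; V=1.111111+-0.222222+0.074074=0.9630
k=5 load: inc=0.074074, refl=0.074074·1.000000=0.0741; V=0.888889+0.074074+0.074074=1.0370
k=6 src: inc=0.074074, refl=0.074074·-0.333333=-0.0247; V=0.962963+0.074074+-0.024691=1.0123
k=7 load: inc=-0.024691, refl=-0.024691·1.000000=-0.0247; V=1.037037+-0.024691+-0.024691=0.9877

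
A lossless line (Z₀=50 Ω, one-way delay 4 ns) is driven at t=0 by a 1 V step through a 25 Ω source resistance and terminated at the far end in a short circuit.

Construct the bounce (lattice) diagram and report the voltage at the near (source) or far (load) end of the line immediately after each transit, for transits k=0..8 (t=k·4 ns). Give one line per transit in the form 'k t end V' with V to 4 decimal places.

Γ_L=-1.000000, Γ_S=-0.333333; launch V₁=1·50/75=0.666667
k=0 src: V=0.6667
k=1 load: inc=0.666667, refl=0.666667·-1.000000=-0.6667; V=0.000000+0.666667+-0.666667=0.0000
k=2 src: inc=-0.666667, refl=-0.666667·-0.333333=0.2222; V=0.666667+-0.666667+0.222222=0.2222
k=3 load: inc=0.222222, refl=0.222222·-1.000000=-0.2222; V=0.000000+0.222222+-0.222222=0.0000
k=4 src: inc=-0.222222, refl=-0.222222·-0.333333=0.0741; V=0.222222+-0.222222+0.074074=0.0741
k=5 load: inc=0.074074, refl=0.074074·-1.000000=-0.0741; V=0.000000+0.074074+-0.074074=0.0000
k=6 src: inc=-0.074074, refl=-0.074074·-0.333333=0.0247; V=0.074074+-0.074074+0.024691=0.0247
k=7 load: inc=0.024691, refl=0.024691·-1.000000=-0.0247; V=0.000000+0.024691+-0.024691=0.0000
k=8 src: inc=-0.024691, refl=-0.024691·-0.333333=0.0082; V=0.024691+-0.024691+0.008230=0.0082

0 0 source 0.6667
1 4 load 0.0000
2 8 source 0.2222
3 12 load 0.0000
4 16 source 0.0741
5 20 load 0.0000
6 24 source 0.0247
7 28 load 0.0000
8 32 source 0.0082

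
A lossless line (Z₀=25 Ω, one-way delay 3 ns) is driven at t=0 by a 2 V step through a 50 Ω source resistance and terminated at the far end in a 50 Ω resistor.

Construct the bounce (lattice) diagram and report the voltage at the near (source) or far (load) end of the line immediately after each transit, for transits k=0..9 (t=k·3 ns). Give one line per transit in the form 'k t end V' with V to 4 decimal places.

Γ_L=0.333333, Γ_S=0.333333; launch V₁=2·25/75=0.666667
k=0 src: V=0.6667
k=1 load: inc=0.666667, refl=0.666667·0.333333=0.2222; V=0.000000+0.666667+0.222222=0.8889
k=2 src: inc=0.222222, refl=0.222222·0.333333=0.0741; V=0.666667+0.222222+0.074074=0.9630
k=3 load: inc=0.074074, refl=0.074074·0.333333=0.0247; V=0.888889+0.074074+0.024691=0.9877
k=4 src: inc=0.024691, refl=0.024691·0.333333=0.0082; V=0.962963+0.024691+0.008230=0.9959
k=5 load: inc=0.008230, refl=0.008230·0.333333=0.0027; V=0.987654+0.008230+0.002743=0.9986
k=6 src: inc=0.002743, refl=0.002743·0.333333=0.0009; V=0.995885+0.002743+0.000914=0.9995
k=7 load: inc=0.000914, refl=0.000914·0.333333=0.0003; V=0.998628+0.000914+0.000305=0.9998
k=8 src: inc=0.000305, refl=0.000305·0.333333=0.0001; V=0.999543+0.000305+0.000102=0.9999
k=9 load: inc=0.000102, refl=0.000102·0.333333=0.0000; V=0.999848+0.000102+0.000034=1.0000

0 0 source 0.6667
1 3 load 0.8889
2 6 source 0.9630
3 9 load 0.9877
4 12 source 0.9959
5 15 load 0.9986
6 18 source 0.9995
7 21 load 0.9998
8 24 source 0.9999
9 27 load 1.0000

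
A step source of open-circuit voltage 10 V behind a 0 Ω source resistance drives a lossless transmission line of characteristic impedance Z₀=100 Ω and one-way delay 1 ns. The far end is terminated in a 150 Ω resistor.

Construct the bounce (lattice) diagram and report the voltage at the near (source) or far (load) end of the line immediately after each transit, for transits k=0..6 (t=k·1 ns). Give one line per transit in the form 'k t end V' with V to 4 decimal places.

Γ_L=0.200000, Γ_S=-1.000000; launch V₁=10·100/100=10.000000
k=0 src: V=10.0000
k=1 load: inc=10.000000, refl=10.000000·0.200000=2.0000; V=0.000000+10.000000+2.000000=12.0000
k=2 src: inc=2.000000, refl=2.000000·-1.000000=-2.0000; V=10.000000+2.000000+-2.000000=10.0000
k=3 load: inc=-2.000000, refl=-2.000000·0.200000=-0.4000; V=12.000000+-2.000000+-0.400000=9.6000
k=4 src: inc=-0.400000, refl=-0.400000·-1.000000=0.4000; V=10.000000+-0.400000+0.400000=10.0000
k=5 load: inc=0.400000, refl=0.400000·0.200000=0.0800; V=9.600000+0.400000+0.080000=10.0800
k=6 src: inc=0.080000, refl=0.080000·-1.000000=-0.0800; V=10.000000+0.080000+-0.080000=10.0000

0 0 source 10.0000
1 1 load 12.0000
2 2 source 10.0000
3 3 load 9.6000
4 4 source 10.0000
5 5 load 10.0800
6 6 source 10.0000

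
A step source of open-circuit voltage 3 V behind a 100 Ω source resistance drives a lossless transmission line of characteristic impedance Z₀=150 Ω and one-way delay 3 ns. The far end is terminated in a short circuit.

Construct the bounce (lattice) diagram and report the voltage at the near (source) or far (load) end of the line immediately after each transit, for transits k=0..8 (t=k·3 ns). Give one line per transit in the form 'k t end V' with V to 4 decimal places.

0 0 source 1.8000
1 3 load 0.0000
2 6 source 0.3600
3 9 load 0.0000
4 12 source 0.0720
5 15 load 0.0000
6 18 source 0.0144
7 21 load 0.0000
8 24 source 0.0029

Γ_L=-1.000000, Γ_S=-0.200000; launch V₁=3·150/250=1.800000
k=0 src: V=1.8000
k=1 load: inc=1.800000, refl=1.800000·-1.000000=-1.8000; V=0.000000+1.800000+-1.800000=0.0000
k=2 src: inc=-1.800000, refl=-1.800000·-0.200000=0.3600; V=1.800000+-1.800000+0.360000=0.3600
k=3 load: inc=0.360000, refl=0.360000·-1.000000=-0.3600; V=0.000000+0.360000+-0.360000=0.0000
k=4 src: inc=-0.360000, refl=-0.360000·-0.200000=0.0720; V=0.360000+-0.360000+0.072000=0.0720
k=5 load: inc=0.072000, refl=0.072000·-1.000000=-0.0720; V=0.000000+0.072000+-0.072000=0.0000
k=6 src: inc=-0.072000, refl=-0.072000·-0.200000=0.0144; V=0.072000+-0.072000+0.014400=0.0144
k=7 load: inc=0.014400, refl=0.014400·-1.000000=-0.0144; V=0.000000+0.014400+-0.014400=0.0000
k=8 src: inc=-0.014400, refl=-0.014400·-0.200000=0.0029; V=0.014400+-0.014400+0.002880=0.0029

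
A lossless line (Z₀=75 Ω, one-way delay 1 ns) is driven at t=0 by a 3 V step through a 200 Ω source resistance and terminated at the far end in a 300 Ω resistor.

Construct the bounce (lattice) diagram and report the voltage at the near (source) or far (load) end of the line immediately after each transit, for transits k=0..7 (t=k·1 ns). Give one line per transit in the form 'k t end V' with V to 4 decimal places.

Γ_L=0.600000, Γ_S=0.454545; launch V₁=3·75/275=0.818182
k=0 src: V=0.8182
k=1 load: inc=0.818182, refl=0.818182·0.600000=0.4909; V=0.000000+0.818182+0.490909=1.3091
k=2 src: inc=0.490909, refl=0.490909·0.454545=0.2231; V=0.818182+0.490909+0.223140=1.5322
k=3 load: inc=0.223140, refl=0.223140·0.600000=0.1339; V=1.309091+0.223140+0.133884=1.6661
k=4 src: inc=0.133884, refl=0.133884·0.454545=0.0609; V=1.532231+0.133884+0.060856=1.7270
k=5 load: inc=0.060856, refl=0.060856·0.600000=0.0365; V=1.666116+0.060856+0.036514=1.7635
k=6 src: inc=0.036514, refl=0.036514·0.454545=0.0166; V=1.726972+0.036514+0.016597=1.7801
k=7 load: inc=0.016597, refl=0.016597·0.600000=0.0100; V=1.763486+0.016597+0.009958=1.7900

0 0 source 0.8182
1 1 load 1.3091
2 2 source 1.5322
3 3 load 1.6661
4 4 source 1.7270
5 5 load 1.7635
6 6 source 1.7801
7 7 load 1.7900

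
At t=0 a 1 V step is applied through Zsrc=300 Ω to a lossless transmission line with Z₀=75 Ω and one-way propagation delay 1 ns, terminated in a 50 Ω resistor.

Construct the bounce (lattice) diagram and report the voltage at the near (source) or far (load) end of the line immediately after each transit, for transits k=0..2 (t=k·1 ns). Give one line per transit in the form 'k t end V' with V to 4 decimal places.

Γ_L=-0.200000, Γ_S=0.600000; launch V₁=1·75/375=0.200000
k=0 src: V=0.2000
k=1 load: inc=0.200000, refl=0.200000·-0.200000=-0.0400; V=0.000000+0.200000+-0.040000=0.1600
k=2 src: inc=-0.040000, refl=-0.040000·0.600000=-0.0240; V=0.200000+-0.040000+-0.024000=0.1360

0 0 source 0.2000
1 1 load 0.1600
2 2 source 0.1360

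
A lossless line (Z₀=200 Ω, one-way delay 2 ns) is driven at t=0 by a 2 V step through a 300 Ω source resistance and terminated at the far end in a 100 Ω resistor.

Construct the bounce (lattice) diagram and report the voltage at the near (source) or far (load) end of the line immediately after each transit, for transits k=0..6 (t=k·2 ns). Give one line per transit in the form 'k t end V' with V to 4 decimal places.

0 0 source 0.8000
1 2 load 0.5333
2 4 source 0.4800
3 6 load 0.4978
4 8 source 0.5013
5 10 load 0.5001
6 12 source 0.4999

Γ_L=-0.333333, Γ_S=0.200000; launch V₁=2·200/500=0.800000
k=0 src: V=0.8000
k=1 load: inc=0.800000, refl=0.800000·-0.333333=-0.2667; V=0.000000+0.800000+-0.266667=0.5333
k=2 src: inc=-0.266667, refl=-0.266667·0.200000=-0.0533; V=0.800000+-0.266667+-0.053333=0.4800
k=3 load: inc=-0.053333, refl=-0.053333·-0.333333=0.0178; V=0.533333+-0.053333+0.017778=0.4978
k=4 src: inc=0.017778, refl=0.017778·0.200000=0.0036; V=0.480000+0.017778+0.003556=0.5013
k=5 load: inc=0.003556, refl=0.003556·-0.333333=-0.0012; V=0.497778+0.003556+-0.001185=0.5001
k=6 src: inc=-0.001185, refl=-0.001185·0.200000=-0.0002; V=0.501333+-0.001185+-0.000237=0.4999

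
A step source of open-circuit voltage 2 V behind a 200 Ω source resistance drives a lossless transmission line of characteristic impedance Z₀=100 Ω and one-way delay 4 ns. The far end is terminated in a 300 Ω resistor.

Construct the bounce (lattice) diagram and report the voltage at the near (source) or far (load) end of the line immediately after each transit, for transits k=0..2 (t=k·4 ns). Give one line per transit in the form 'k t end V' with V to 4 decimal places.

0 0 source 0.6667
1 4 load 1.0000
2 8 source 1.1111

Γ_L=0.500000, Γ_S=0.333333; launch V₁=2·100/300=0.666667
k=0 src: V=0.6667
k=1 load: inc=0.666667, refl=0.666667·0.500000=0.3333; V=0.000000+0.666667+0.333333=1.0000
k=2 src: inc=0.333333, refl=0.333333·0.333333=0.1111; V=0.666667+0.333333+0.111111=1.1111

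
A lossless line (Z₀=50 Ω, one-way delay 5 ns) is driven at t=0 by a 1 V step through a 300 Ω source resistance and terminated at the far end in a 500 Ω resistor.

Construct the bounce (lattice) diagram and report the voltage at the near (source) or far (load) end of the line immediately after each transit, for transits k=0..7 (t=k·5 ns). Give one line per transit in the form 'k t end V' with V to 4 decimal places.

0 0 source 0.1429
1 5 load 0.2597
2 10 source 0.3432
3 15 load 0.4115
4 20 source 0.4603
5 25 load 0.5002
6 30 source 0.5288
7 35 load 0.5521

Γ_L=0.818182, Γ_S=0.714286; launch V₁=1·50/350=0.142857
k=0 src: V=0.1429
k=1 load: inc=0.142857, refl=0.142857·0.818182=0.1169; V=0.000000+0.142857+0.116883=0.2597
k=2 src: inc=0.116883, refl=0.116883·0.714286=0.0835; V=0.142857+0.116883+0.083488=0.3432
k=3 load: inc=0.083488, refl=0.083488·0.818182=0.0683; V=0.259740+0.083488+0.068308=0.4115
k=4 src: inc=0.068308, refl=0.068308·0.714286=0.0488; V=0.343228+0.068308+0.048792=0.4603
k=5 load: inc=0.048792, refl=0.048792·0.818182=0.0399; V=0.411537+0.048792+0.039920=0.5002
k=6 src: inc=0.039920, refl=0.039920·0.714286=0.0285; V=0.460328+0.039920+0.028515=0.5288
k=7 load: inc=0.028515, refl=0.028515·0.818182=0.0233; V=0.500249+0.028515+0.023330=0.5521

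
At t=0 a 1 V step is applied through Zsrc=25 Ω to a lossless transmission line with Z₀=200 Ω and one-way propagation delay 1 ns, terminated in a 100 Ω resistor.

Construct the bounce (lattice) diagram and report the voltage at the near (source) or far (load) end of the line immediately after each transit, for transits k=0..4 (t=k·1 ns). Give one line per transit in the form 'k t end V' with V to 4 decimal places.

0 0 source 0.8889
1 1 load 0.5926
2 2 source 0.8230
3 3 load 0.7462
4 4 source 0.8060

Γ_L=-0.333333, Γ_S=-0.777778; launch V₁=1·200/225=0.888889
k=0 src: V=0.8889
k=1 load: inc=0.888889, refl=0.888889·-0.333333=-0.2963; V=0.000000+0.888889+-0.296296=0.5926
k=2 src: inc=-0.296296, refl=-0.296296·-0.777778=0.2305; V=0.888889+-0.296296+0.230453=0.8230
k=3 load: inc=0.230453, refl=0.230453·-0.333333=-0.0768; V=0.592593+0.230453+-0.076818=0.7462
k=4 src: inc=-0.076818, refl=-0.076818·-0.777778=0.0597; V=0.823045+-0.076818+0.059747=0.8060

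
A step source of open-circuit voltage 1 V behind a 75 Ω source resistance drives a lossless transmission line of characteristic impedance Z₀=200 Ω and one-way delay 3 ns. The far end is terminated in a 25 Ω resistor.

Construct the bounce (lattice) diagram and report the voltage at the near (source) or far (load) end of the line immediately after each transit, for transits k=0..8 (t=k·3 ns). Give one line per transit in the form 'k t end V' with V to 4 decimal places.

Γ_L=-0.777778, Γ_S=-0.454545; launch V₁=1·200/275=0.727273
k=0 src: V=0.7273
k=1 load: inc=0.727273, refl=0.727273·-0.777778=-0.5657; V=0.000000+0.727273+-0.565657=0.1616
k=2 src: inc=-0.565657, refl=-0.565657·-0.454545=0.2571; V=0.727273+-0.565657+0.257117=0.4187
k=3 load: inc=0.257117, refl=0.257117·-0.777778=-0.2000; V=0.161616+0.257117+-0.199980=0.2188
k=4 src: inc=-0.199980, refl=-0.199980·-0.454545=0.0909; V=0.418733+-0.199980+0.090900=0.3097
k=5 load: inc=0.090900, refl=0.090900·-0.777778=-0.0707; V=0.218753+0.090900+-0.070700=0.2390
k=6 src: inc=-0.070700, refl=-0.070700·-0.454545=0.0321; V=0.309653+-0.070700+0.032136=0.2711
k=7 load: inc=0.032136, refl=0.032136·-0.777778=-0.0250; V=0.238953+0.032136+-0.024995=0.2461
k=8 src: inc=-0.024995, refl=-0.024995·-0.454545=0.0114; V=0.271089+-0.024995+0.011361=0.2575

0 0 source 0.7273
1 3 load 0.1616
2 6 source 0.4187
3 9 load 0.2188
4 12 source 0.3097
5 15 load 0.2390
6 18 source 0.2711
7 21 load 0.2461
8 24 source 0.2575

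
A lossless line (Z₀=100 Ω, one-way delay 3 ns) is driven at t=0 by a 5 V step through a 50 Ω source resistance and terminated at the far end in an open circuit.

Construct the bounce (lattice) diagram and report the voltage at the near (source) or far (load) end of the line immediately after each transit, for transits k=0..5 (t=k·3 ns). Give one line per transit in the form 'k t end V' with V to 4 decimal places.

0 0 source 3.3333
1 3 load 6.6667
2 6 source 5.5556
3 9 load 4.4444
4 12 source 4.8148
5 15 load 5.1852

Γ_L=1.000000, Γ_S=-0.333333; launch V₁=5·100/150=3.333333
k=0 src: V=3.3333
k=1 load: inc=3.333333, refl=3.333333·1.000000=3.3333; V=0.000000+3.333333+3.333333=6.6667
k=2 src: inc=3.333333, refl=3.333333·-0.333333=-1.1111; V=3.333333+3.333333+-1.111111=5.5556
k=3 load: inc=-1.111111, refl=-1.111111·1.000000=-1.1111; V=6.666667+-1.111111+-1.111111=4.4444
k=4 src: inc=-1.111111, refl=-1.111111·-0.333333=0.3704; V=5.555556+-1.111111+0.370370=4.8148
k=5 load: inc=0.370370, refl=0.370370·1.000000=0.3704; V=4.444444+0.370370+0.370370=5.1852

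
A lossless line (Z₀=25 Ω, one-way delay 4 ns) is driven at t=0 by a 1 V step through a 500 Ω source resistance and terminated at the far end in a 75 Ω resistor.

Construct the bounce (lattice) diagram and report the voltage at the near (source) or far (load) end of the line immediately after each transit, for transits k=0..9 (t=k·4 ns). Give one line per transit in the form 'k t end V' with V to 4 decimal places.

0 0 source 0.0476
1 4 load 0.0714
2 8 source 0.0930
3 12 load 0.1037
4 16 source 0.1135
5 20 load 0.1184
6 24 source 0.1228
7 28 load 0.1250
8 32 source 0.1270
9 36 load 0.1280

Γ_L=0.500000, Γ_S=0.904762; launch V₁=1·25/525=0.047619
k=0 src: V=0.0476
k=1 load: inc=0.047619, refl=0.047619·0.500000=0.0238; V=0.000000+0.047619+0.023810=0.0714
k=2 src: inc=0.023810, refl=0.023810·0.904762=0.0215; V=0.047619+0.023810+0.021542=0.0930
k=3 load: inc=0.021542, refl=0.021542·0.500000=0.0108; V=0.071429+0.021542+0.010771=0.1037
k=4 src: inc=0.010771, refl=0.010771·0.904762=0.0097; V=0.092971+0.010771+0.009745=0.1135
k=5 load: inc=0.009745, refl=0.009745·0.500000=0.0049; V=0.103741+0.009745+0.004873=0.1184
k=6 src: inc=0.004873, refl=0.004873·0.904762=0.0044; V=0.113487+0.004873+0.004409=0.1228
k=7 load: inc=0.004409, refl=0.004409·0.500000=0.0022; V=0.118359+0.004409+0.002204=0.1250
k=8 src: inc=0.002204, refl=0.002204·0.904762=0.0020; V=0.122768+0.002204+0.001994=0.1270
k=9 load: inc=0.001994, refl=0.001994·0.500000=0.0010; V=0.124972+0.001994+0.000997=0.1280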